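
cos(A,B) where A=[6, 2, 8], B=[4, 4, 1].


A·B = 6·4 + 2·4 + 8·1 = 40
‖A‖ = √104 = 10.198, ‖B‖ = √33 = 5.7446
cos = 40/(√104·√33) = 40/√3432 = 0.6828

0.6828


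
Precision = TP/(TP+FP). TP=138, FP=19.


Precision = TP/(TP+FP)
= 138/(138+19)
= 138/157 = 87.9%

87.9%


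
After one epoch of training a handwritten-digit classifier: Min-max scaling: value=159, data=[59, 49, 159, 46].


min=46, max=159
(159-46)/(159-46) = 113/113 = 1.0

1.0


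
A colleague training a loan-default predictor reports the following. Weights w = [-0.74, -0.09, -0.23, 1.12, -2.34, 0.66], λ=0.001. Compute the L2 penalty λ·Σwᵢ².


‖w‖₂² = (-0.74)² + (-0.09)² + (-0.23)² + (1.12)² + (-2.34)² + (0.66)²
     = 0.5476 + 0.0081 + 0.0529 + 1.2544 + 5.4756 + 0.4356
     = 7.7742
λ·‖w‖₂² = 0.001·7.7742 = 0.007774

0.007774


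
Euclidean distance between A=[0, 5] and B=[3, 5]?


d = √((0-3)² + (5-5)²)
  = √(9 + 0)
  = √9 = 3.0

3.0


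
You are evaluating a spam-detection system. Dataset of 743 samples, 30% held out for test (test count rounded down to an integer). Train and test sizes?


Test = ⌊743·30/100⌋ = 222
Train = 743 - 222 = 521

Train: 521, Test: 222


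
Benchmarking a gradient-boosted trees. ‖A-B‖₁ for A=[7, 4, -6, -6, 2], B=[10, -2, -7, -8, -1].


d = |7-10| + |4+ 2| + |-6+ 7| + |-6+ 8| + |2+ 1|
  = 3 + 6 + 1 + 2 + 3
  = 15

15


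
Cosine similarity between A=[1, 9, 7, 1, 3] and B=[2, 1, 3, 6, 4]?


A·B = 1·2 + 9·1 + 7·3 + 1·6 + 3·4 = 50
‖A‖ = √141 = 11.8743, ‖B‖ = √66 = 8.124
cos = 50/(√141·√66) = 50/√9306 = 0.5183

0.5183


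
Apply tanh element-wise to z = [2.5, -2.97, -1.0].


tanh(2.5) = 0.9866
tanh(-2.97) = -0.9947
tanh(-1.0) = -0.7616
result = [0.9866, -0.9947, -0.7616]

[0.9866, -0.9947, -0.7616]


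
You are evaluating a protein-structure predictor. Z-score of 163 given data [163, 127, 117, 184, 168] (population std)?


μ = 151.8, σ = 25.4982
z = (163 - 151.8)/25.4982 = 0.4392

0.4392


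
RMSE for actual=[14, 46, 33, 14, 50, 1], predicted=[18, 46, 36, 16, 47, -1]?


MSE = 42/6 = 7
RMSE = √(42/6) = 2.6458

2.6458


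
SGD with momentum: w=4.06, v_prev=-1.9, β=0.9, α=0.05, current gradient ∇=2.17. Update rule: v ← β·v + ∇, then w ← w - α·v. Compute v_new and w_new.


v_new = 0.9·-1.9 + 2.17 = -1.71 + 2.17 = 0.46
w_new = 4.06 - 0.05·0.46 = 4.06 - 0.023 = 4.037

v_new=0.46, w_new=4.037


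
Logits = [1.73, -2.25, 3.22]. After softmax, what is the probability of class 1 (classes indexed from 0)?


Exponentials: e^1.73=5.6407, e^-2.25=0.1054, e^3.22=25.0281
Sum = 30.7742
Softmax = [0.1833, 0.0034, 0.8133]
p[1] = 0.1054/30.7742 = 0.0034

0.0034


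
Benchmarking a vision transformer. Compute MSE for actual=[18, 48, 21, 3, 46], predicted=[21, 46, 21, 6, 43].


Squared errors: (18-21)²=9, (48-46)²=4, (21-21)²=0, (3-6)²=9, (46-43)²=9
Sum = 31
MSE = 31/5 = 31/5

31/5


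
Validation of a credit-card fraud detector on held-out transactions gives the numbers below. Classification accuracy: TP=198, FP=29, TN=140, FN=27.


Accuracy = (TP+TN)/(TP+TN+FP+FN)
= (198+140)/(394)
= 338/394 = 85.79%

85.79%


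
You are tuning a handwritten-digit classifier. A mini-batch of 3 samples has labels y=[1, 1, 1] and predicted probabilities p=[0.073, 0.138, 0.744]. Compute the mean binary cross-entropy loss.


L[0] = -ln(0.073) = 2.6173
L[1] = -ln(0.138) = 1.9805
L[2] = -ln(0.744) = 0.2957
mean = (2.6173 + 1.9805 + 0.2957)/3 = 1.6312

1.6312


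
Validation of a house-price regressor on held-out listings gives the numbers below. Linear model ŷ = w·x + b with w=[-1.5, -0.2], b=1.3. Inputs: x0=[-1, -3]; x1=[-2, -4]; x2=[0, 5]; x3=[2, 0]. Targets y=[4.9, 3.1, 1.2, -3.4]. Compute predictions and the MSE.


ŷ0 = (-1.5)·(-1) + (-0.2)·(-3) + 1.3 = 3.4
ŷ1 = (-1.5)·(-2) + (-0.2)·(-4) + 1.3 = 5.1
ŷ2 = (-1.5)·(0) + (-0.2)·(5) + 1.3 = 0.3
ŷ3 = (-1.5)·(2) + (-0.2)·(0) + 1.3 = -1.7
errors² = [2.25, 4.0, 0.81, 2.89]
MSE = 9.9500/4 = 2.4875

2.4875


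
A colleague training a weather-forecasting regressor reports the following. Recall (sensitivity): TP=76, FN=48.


Recall = TP/(TP+FN)
= 76/(76+48)
= 76/124 = 61.29%

61.29%


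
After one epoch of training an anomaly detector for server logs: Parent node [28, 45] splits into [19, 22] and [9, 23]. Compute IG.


Parent = [28, 45], H_parent = 0.9605
H_left = 0.9961 (n=41), H_right = 0.8571 (n=32)
H_children = (41/73)·0.9961 + (32/73)·0.8571 = 0.9352
IG = 0.9605 - 0.9352 = 0.0253

0.0253


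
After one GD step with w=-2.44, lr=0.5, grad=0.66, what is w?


w_new = w - α·∇
= -2.44 - 0.5·0.66
= -2.44 - 0.33
= -2.77

-2.77


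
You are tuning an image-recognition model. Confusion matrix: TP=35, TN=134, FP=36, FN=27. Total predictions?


Total = TP + TN + FP + FN
= 35 + 134 + 36 + 27
= 232
(Predicted positive: 71, predicted negative: 161)

232


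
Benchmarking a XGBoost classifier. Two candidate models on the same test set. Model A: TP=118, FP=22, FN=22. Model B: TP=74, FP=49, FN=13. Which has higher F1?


Model A: P=118/140=0.8429, R=118/140=0.8429, F1=2PR/(P+R)=2TP/(2TP+FP+FN)=236/280=0.8429
Model B: P=74/123=0.6016, R=74/87=0.8506, F1=2PR/(P+R)=2TP/(2TP+FP+FN)=148/210=0.7048
0.8429 > 0.7048 → Model A

Model A


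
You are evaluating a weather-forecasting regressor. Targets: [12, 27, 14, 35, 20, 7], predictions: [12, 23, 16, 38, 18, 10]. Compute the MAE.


Absolute errors: |12-12|=0, |27-23|=4, |14-16|=2, |35-38|=3, |20-18|=2, |7-10|=3
Sum = 14
MAE = 14/6 = 7/3

7/3


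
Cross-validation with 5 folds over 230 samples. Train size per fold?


Fold size = 230/5 = 46
Training per fold = 230 - 46 = 184

184


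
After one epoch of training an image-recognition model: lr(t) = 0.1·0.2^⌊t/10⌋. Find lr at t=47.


n_drops = ⌊47/10⌋ = 4
lr = 0.1·0.2^4 = 0.1·0.0016 = 0.00016

0.00016


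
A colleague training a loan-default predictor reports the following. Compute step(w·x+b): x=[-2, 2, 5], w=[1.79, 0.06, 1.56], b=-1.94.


z = (-2)·(1.79) + (2)·(0.06) + (5)·(1.56) - 1.94
  = 2.4
step(z) = 1 (z≥0)

1


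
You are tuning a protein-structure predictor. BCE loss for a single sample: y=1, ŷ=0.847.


BCE = -[y·ln(p) + (1-y)·ln(1-p)]
= -1·ln(0.847) - 0
= -ln(0.847) = 0.1661

0.1661


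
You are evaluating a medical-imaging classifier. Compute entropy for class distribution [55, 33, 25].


Probabilities: [55/113, 33/113, 25/113] ≈ [0.4867, 0.292, 0.2212]
H = -((55/113)·log₂(55/113) + (33/113)·log₂(33/113) + (25/113)·log₂(25/113))
  = 1.5057 bits

1.5057 bits


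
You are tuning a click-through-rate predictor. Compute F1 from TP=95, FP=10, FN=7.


Precision = 95/105 = 0.9048
Recall = 95/102 = 0.9314
F1 = 2·P·R/(P+R) = 2·TP/(2·TP+FP+FN) = 190/(190+10+7) = 190/207 = 0.9179

0.9179


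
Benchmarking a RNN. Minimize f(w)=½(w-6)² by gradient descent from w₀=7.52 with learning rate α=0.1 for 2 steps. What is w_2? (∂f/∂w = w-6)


step 1: grad = 7.52-6 = 1.52; w = 7.52 - 0.1·(1.52) = 7.368
step 2: grad = 7.368-6 = 1.368; w = 7.368 - 0.1·(1.368) = 7.2312

7.2312


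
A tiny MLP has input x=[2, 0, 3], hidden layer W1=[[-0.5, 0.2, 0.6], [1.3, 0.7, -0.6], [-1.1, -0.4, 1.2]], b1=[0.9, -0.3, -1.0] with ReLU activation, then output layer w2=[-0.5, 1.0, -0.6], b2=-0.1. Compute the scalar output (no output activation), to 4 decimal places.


z1[0] = (-0.5)·(2) + (0.2)·(0) + (0.6)·(3) + 0.9 = 1.7
z1[1] = (1.3)·(2) + (0.7)·(0) + (-0.6)·(3) - 0.3 = 0.5
z1[2] = (-1.1)·(2) + (-0.4)·(0) + (1.2)·(3) - 1.0 = 0.4
h = ReLU(z1) = [1.7, 0.5, 0.4]
output = (-0.5)·(1.7) + (1.0)·(0.5) + (-0.6)·(0.4) - 0.1 = -0.69

-0.69


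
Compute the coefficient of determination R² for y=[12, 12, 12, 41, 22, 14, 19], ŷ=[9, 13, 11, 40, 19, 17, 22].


ȳ = 18.8571
SS_res = Σ(y-ŷ)² = 39
SS_tot = Σ(y-ȳ)² = 664.86
R² = 1 - SS_res/SS_tot = 1 - 0.0587 = 0.9413

0.9413


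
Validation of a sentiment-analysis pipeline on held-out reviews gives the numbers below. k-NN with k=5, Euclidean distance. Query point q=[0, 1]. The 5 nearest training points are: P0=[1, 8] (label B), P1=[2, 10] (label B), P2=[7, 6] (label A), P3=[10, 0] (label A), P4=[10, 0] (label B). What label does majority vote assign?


d(q,P0) = 7.0711  (label B)
d(q,P1) = 9.2195  (label B)
d(q,P2) = 8.6023  (label A)
d(q,P3) = 10.0499  (label A)
d(q,P4) = 10.0499  (label B)
Votes: A=2, B=3
Majority → B

B


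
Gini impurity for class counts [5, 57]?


Probabilities: [5/62, 57/62] ≈ [0.0806, 0.9194]
Σpᵢ² = (25 + 3249)/62² = 3274/3844
Gini = 1 - Σpᵢ² = 1 - 3274/3844 = 0.1483

0.1483


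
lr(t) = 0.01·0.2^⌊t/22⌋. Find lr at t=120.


n_drops = ⌊120/22⌋ = 5
lr = 0.01·0.2^5 = 0.01·0.00032 = 0.0000032

0.0000032


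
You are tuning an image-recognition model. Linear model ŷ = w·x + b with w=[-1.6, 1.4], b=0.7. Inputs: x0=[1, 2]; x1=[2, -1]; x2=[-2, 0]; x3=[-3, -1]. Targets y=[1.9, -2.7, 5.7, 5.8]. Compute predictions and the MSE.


ŷ0 = (-1.6)·(1) + (1.4)·(2) + 0.7 = 1.9
ŷ1 = (-1.6)·(2) + (1.4)·(-1) + 0.7 = -3.9
ŷ2 = (-1.6)·(-2) + (1.4)·(0) + 0.7 = 3.9
ŷ3 = (-1.6)·(-3) + (1.4)·(-1) + 0.7 = 4.1
errors² = [0.0, 1.44, 3.24, 2.89]
MSE = 7.5700/4 = 1.8925

1.8925


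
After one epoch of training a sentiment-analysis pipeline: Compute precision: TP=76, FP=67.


Precision = TP/(TP+FP)
= 76/(76+67)
= 76/143 = 53.15%

53.15%


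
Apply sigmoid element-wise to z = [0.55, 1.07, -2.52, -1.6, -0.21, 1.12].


σ(0.55) = 1/(1+e^-0.55) = 0.6341
σ(1.07) = 1/(1+e^-1.07) = 0.7446
σ(-2.52) = 1/(1+e^2.52) = 0.0745
σ(-1.6) = 1/(1+e^1.6) = 0.168
σ(-0.21) = 1/(1+e^0.21) = 0.4477
σ(1.12) = 1/(1+e^-1.12) = 0.754
result = [0.6341, 0.7446, 0.0745, 0.168, 0.4477, 0.754]

[0.6341, 0.7446, 0.0745, 0.168, 0.4477, 0.754]


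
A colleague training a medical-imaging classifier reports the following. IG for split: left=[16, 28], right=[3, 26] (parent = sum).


Parent = [19, 54], H_parent = 0.8272
H_left = 0.9457 (n=44), H_right = 0.4798 (n=29)
H_children = (44/73)·0.9457 + (29/73)·0.4798 = 0.7606
IG = 0.8272 - 0.7606 = 0.0666

0.0666


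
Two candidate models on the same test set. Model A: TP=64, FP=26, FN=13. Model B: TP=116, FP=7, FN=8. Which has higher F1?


Model A: P=64/90=0.7111, R=64/77=0.8312, F1=2PR/(P+R)=2TP/(2TP+FP+FN)=128/167=0.7665
Model B: P=116/123=0.9431, R=116/124=0.9355, F1=2PR/(P+R)=2TP/(2TP+FP+FN)=232/247=0.9393
0.7665 < 0.9393 → Model B

Model B


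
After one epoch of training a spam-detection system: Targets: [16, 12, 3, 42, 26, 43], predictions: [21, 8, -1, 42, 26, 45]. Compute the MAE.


Absolute errors: |16-21|=5, |12-8|=4, |3+ 1|=4, |42-42|=0, |26-26|=0, |43-45|=2
Sum = 15
MAE = 15/6 = 5/2

5/2


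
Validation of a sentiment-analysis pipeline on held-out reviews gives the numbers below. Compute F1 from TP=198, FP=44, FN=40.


Precision = 198/242 = 0.8182
Recall = 198/238 = 0.8319
F1 = 2·P·R/(P+R) = 2·TP/(2·TP+FP+FN) = 396/(396+44+40) = 396/480 = 0.825

0.825


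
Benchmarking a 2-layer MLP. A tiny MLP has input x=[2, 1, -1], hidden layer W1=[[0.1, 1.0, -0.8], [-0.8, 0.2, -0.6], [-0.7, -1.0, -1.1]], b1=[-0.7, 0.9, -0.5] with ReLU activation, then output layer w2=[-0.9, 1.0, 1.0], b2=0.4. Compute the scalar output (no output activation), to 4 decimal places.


z1[0] = (0.1)·(2) + (1.0)·(1) + (-0.8)·(-1) - 0.7 = 1.3
z1[1] = (-0.8)·(2) + (0.2)·(1) + (-0.6)·(-1) + 0.9 = 0.1
z1[2] = (-0.7)·(2) + (-1.0)·(1) + (-1.1)·(-1) - 0.5 = -1.8
h = ReLU(z1) = [1.3, 0.1, 0.0]
output = (-0.9)·(1.3) + (1.0)·(0.1) + (1.0)·(0.0) + 0.4 = -0.67

-0.67


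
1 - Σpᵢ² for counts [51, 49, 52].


Probabilities: [51/152, 49/152, 52/152] ≈ [0.3355, 0.3224, 0.3421]
Σpᵢ² = (2601 + 2401 + 2704)/152² = 7706/23104
Gini = 1 - Σpᵢ² = 1 - 7706/23104 = 0.6665

0.6665


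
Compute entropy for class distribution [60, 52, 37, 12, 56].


Probabilities: [60/217, 52/217, 37/217, 12/217, 56/217] ≈ [0.2765, 0.2396, 0.1705, 0.0553, 0.2581]
H = -((60/217)·log₂(60/217) + (52/217)·log₂(52/217) + (37/217)·log₂(37/217) + (12/217)·log₂(12/217) + (56/217)·log₂(56/217))
  = 2.1771 bits

2.1771 bits


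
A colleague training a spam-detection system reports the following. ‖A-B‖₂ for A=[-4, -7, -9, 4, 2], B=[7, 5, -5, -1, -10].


d = √((-4-7)² + (-7-5)² + (-9+ 5)² + (4+ 1)² + (2+ 10)²)
  = √(121 + 144 + 16 + 25 + 144)
  = √450 = 21.2132

21.2132


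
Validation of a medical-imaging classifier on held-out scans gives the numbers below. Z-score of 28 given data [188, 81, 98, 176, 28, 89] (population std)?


μ = 110, σ = 55.6627
z = (28 - 110)/55.6627 = -1.4732

-1.4732


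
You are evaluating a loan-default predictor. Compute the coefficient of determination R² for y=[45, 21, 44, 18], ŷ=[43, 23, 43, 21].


ȳ = 32
SS_res = Σ(y-ŷ)² = 18
SS_tot = Σ(y-ȳ)² = 630
R² = 1 - SS_res/SS_tot = 1 - 0.0286 = 0.9714

0.9714


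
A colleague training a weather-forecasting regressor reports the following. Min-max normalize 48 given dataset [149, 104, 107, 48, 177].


min=48, max=177
(48-48)/(177-48) = 0/129 = 0.0

0.0


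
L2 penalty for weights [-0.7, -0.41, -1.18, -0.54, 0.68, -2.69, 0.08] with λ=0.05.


‖w‖₂² = (-0.7)² + (-0.41)² + (-1.18)² + (-0.54)² + (0.68)² + (-2.69)² + (0.08)²
     = 0.49 + 0.1681 + 1.3924 + 0.2916 + 0.4624 + 7.2361 + 0.0064
     = 10.047
λ·‖w‖₂² = 0.05·10.047 = 0.50235

0.50235


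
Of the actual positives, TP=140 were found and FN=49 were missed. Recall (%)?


Recall = TP/(TP+FN)
= 140/(140+49)
= 140/189 = 74.07%

74.07%


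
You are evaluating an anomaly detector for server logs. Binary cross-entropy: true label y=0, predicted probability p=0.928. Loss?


BCE = -[y·ln(p) + (1-y)·ln(1-p)]
= -0 - 1·ln(1-0.928)
= -ln(0.072) = 2.6311

2.6311


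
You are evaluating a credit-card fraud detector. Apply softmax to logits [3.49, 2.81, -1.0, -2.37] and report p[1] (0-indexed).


Exponentials: e^3.49=32.7859, e^2.81=16.6099, e^-1.0=0.3679, e^-2.37=0.0935
Sum = 49.8572
Softmax = [0.6576, 0.3331, 0.0074, 0.0019]
p[1] = 16.6099/49.8572 = 0.3331

0.3331


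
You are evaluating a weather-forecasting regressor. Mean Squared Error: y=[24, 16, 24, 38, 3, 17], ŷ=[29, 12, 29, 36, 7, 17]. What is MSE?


Squared errors: (24-29)²=25, (16-12)²=16, (24-29)²=25, (38-36)²=4, (3-7)²=16, (17-17)²=0
Sum = 86
MSE = 86/6 = 43/3

43/3


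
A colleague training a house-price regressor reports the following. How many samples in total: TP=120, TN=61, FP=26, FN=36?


Total = TP + TN + FP + FN
= 120 + 61 + 26 + 36
= 243
(Predicted positive: 146, predicted negative: 97)

243


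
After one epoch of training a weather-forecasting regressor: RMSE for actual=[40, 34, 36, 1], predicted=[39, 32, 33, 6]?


MSE = 39/4 = 9.75
RMSE = √(39/4) = 3.1225

3.1225


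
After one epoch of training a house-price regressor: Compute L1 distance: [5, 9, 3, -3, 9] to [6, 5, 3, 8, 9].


d = |5-6| + |9-5| + |3-3| + |-3-8| + |9-9|
  = 1 + 4 + 0 + 11 + 0
  = 16

16


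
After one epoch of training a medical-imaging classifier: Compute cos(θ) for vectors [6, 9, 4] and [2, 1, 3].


A·B = 6·2 + 9·1 + 4·3 = 33
‖A‖ = √133 = 11.5326, ‖B‖ = √14 = 3.7417
cos = 33/(√133·√14) = 33/√1862 = 0.7648

0.7648


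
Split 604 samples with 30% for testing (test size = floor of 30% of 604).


Test = ⌊604·30/100⌋ = 181
Train = 604 - 181 = 423

Train: 423, Test: 181


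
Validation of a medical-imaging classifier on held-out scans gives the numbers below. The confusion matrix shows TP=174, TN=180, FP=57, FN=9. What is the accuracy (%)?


Accuracy = (TP+TN)/(TP+TN+FP+FN)
= (174+180)/(420)
= 354/420 = 84.29%

84.29%


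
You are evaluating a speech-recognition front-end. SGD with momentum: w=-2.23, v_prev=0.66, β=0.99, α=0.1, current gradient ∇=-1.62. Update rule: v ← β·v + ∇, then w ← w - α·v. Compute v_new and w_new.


v_new = 0.99·0.66 - 1.62 = 0.6534 - 1.62 = -0.9666
w_new = -2.23 - 0.1·-0.9666 = -2.23 + 0.09666 = -2.13334

v_new=-0.9666, w_new=-2.13334


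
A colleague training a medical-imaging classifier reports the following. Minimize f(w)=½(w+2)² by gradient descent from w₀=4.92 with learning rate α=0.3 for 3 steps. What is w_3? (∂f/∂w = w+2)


step 1: grad = 4.92+2 = 6.92; w = 4.92 - 0.3·(6.92) = 2.844
step 2: grad = 2.844+2 = 4.844; w = 2.844 - 0.3·(4.844) = 1.3908
step 3: grad = 1.3908+2 = 3.3908; w = 1.3908 - 0.3·(3.3908) = 0.37356

0.37356


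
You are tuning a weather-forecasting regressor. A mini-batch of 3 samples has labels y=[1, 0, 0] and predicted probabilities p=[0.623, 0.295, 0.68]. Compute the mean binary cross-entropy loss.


L[0] = -ln(0.623) = 0.4732
L[1] = -ln(1-0.295) = -ln(0.705) = 0.3496
L[2] = -ln(1-0.68) = -ln(0.32) = 1.1394
mean = (0.4732 + 0.3496 + 1.1394)/3 = 0.6541

0.6541


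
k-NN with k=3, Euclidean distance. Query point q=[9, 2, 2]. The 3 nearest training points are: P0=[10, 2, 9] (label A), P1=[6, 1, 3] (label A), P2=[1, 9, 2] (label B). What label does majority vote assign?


d(q,P0) = 7.0711  (label A)
d(q,P1) = 3.3166  (label A)
d(q,P2) = 10.6301  (label B)
Votes: A=2, B=1
Majority → A

A


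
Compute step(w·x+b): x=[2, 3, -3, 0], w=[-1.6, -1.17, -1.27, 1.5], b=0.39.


z = (2)·(-1.6) + (3)·(-1.17) + (-3)·(-1.27) + (0)·(1.5) + 0.39
  = -2.51
step(z) = 0 (z<0)

0


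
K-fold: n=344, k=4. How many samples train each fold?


Fold size = 344/4 = 86
Training per fold = 344 - 86 = 258

258


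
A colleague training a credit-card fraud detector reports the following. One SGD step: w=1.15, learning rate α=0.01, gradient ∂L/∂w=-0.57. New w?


w_new = w - α·∇
= 1.15 - 0.01·-0.57
= 1.15 + 0.0057
= 1.1557

1.1557


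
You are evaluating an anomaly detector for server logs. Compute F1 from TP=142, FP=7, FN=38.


Precision = 142/149 = 0.953
Recall = 142/180 = 0.7889
F1 = 2·P·R/(P+R) = 2·TP/(2·TP+FP+FN) = 284/(284+7+38) = 284/329 = 0.8632

0.8632


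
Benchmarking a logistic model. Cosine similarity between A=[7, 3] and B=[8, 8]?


A·B = 7·8 + 3·8 = 80
‖A‖ = √58 = 7.6158, ‖B‖ = √128 = 11.3137
cos = 80/(√58·√128) = 80/√7424 = 0.9285

0.9285


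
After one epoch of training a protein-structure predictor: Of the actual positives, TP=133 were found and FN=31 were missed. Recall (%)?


Recall = TP/(TP+FN)
= 133/(133+31)
= 133/164 = 81.1%

81.1%


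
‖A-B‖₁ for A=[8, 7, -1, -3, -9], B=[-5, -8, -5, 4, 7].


d = |8+ 5| + |7+ 8| + |-1+ 5| + |-3-4| + |-9-7|
  = 13 + 15 + 4 + 7 + 16
  = 55

55


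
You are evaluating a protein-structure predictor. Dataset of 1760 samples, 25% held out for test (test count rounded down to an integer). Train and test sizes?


Test = ⌊1760·25/100⌋ = 440
Train = 1760 - 440 = 1320

Train: 1320, Test: 440


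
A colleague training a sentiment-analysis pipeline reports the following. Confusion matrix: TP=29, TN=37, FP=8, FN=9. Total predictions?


Total = TP + TN + FP + FN
= 29 + 37 + 8 + 9
= 83
(Predicted positive: 37, predicted negative: 46)

83


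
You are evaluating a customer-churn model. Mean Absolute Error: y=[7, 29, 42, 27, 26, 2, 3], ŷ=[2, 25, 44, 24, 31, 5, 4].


Absolute errors: |7-2|=5, |29-25|=4, |42-44|=2, |27-24|=3, |26-31|=5, |2-5|=3, |3-4|=1
Sum = 23
MAE = 23/7 = 23/7

23/7


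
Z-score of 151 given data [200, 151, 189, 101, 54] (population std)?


μ = 139, σ = 54.8343
z = (151 - 139)/54.8343 = 0.2188

0.2188


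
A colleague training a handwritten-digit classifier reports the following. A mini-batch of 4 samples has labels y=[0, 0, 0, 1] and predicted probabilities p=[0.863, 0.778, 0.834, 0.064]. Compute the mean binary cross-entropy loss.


L[0] = -ln(1-0.863) = -ln(0.137) = 1.9878
L[1] = -ln(1-0.778) = -ln(0.222) = 1.5051
L[2] = -ln(1-0.834) = -ln(0.166) = 1.7958
L[3] = -ln(0.064) = 2.7489
mean = (1.9878 + 1.5051 + 1.7958 + 2.7489)/4 = 2.0094

2.0094


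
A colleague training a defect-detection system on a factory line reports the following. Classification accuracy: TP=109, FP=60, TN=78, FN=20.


Accuracy = (TP+TN)/(TP+TN+FP+FN)
= (109+78)/(267)
= 187/267 = 70.04%

70.04%


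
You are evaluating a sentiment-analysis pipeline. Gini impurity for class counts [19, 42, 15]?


Probabilities: [19/76, 42/76, 15/76] ≈ [0.25, 0.5526, 0.1974]
Σpᵢ² = (361 + 1764 + 225)/76² = 2350/5776
Gini = 1 - Σpᵢ² = 1 - 2350/5776 = 0.5931

0.5931


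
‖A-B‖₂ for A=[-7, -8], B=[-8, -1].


d = √((-7+ 8)² + (-8+ 1)²)
  = √(1 + 49)
  = √50 = 7.0711

7.0711


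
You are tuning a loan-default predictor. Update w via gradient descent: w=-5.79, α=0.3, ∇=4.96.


w_new = w - α·∇
= -5.79 - 0.3·4.96
= -5.79 - 1.488
= -7.278

-7.278


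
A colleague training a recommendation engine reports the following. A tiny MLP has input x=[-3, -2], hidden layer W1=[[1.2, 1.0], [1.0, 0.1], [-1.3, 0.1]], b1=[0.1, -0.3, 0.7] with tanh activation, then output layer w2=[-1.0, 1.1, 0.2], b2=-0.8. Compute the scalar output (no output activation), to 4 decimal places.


z1[0] = (1.2)·(-3) + (1.0)·(-2) + 0.1 = -5.5
z1[1] = (1.0)·(-3) + (0.1)·(-2) - 0.3 = -3.5
z1[2] = (-1.3)·(-3) + (0.1)·(-2) + 0.7 = 4.4
h = tanh(z1) = [-1.0, -0.9982, 0.9997]
output = (-1.0)·(-1.0) + (1.1)·(-0.9982) + (0.2)·(0.9997) - 0.8 = -0.6981

-0.6981


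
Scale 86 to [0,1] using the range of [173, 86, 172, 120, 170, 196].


min=86, max=196
(86-86)/(196-86) = 0/110 = 0.0

0.0


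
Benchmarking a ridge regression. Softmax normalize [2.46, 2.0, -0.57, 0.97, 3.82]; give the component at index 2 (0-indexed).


Exponentials: e^2.46=11.7048, e^2.0=7.3891, e^-0.57=0.5655, e^0.97=2.6379, e^3.82=45.6042
Sum = 67.9015
Softmax = [0.1724, 0.1088, 0.0083, 0.0388, 0.6716]
p[2] = 0.5655/67.9015 = 0.0083

0.0083


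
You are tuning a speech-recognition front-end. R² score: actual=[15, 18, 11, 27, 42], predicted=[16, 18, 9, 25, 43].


ȳ = 22.6
SS_res = Σ(y-ŷ)² = 10
SS_tot = Σ(y-ȳ)² = 609.2
R² = 1 - SS_res/SS_tot = 1 - 0.0164 = 0.9836

0.9836


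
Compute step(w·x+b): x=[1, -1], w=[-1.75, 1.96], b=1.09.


z = (1)·(-1.75) + (-1)·(1.96) + 1.09
  = -2.62
step(z) = 0 (z<0)

0


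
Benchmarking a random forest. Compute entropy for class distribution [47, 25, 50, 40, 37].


Probabilities: [47/199, 25/199, 50/199, 40/199, 37/199] ≈ [0.2362, 0.1256, 0.2513, 0.201, 0.1859]
H = -((47/199)·log₂(47/199) + (25/199)·log₂(25/199) + (50/199)·log₂(50/199) + (40/199)·log₂(40/199) + (37/199)·log₂(37/199))
  = 2.285 bits

2.285 bits


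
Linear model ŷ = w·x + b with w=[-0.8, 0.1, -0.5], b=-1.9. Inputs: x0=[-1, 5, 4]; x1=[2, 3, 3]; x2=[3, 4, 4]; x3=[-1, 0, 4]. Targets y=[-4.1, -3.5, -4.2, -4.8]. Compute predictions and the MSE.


ŷ0 = (-0.8)·(-1) + (0.1)·(5) + (-0.5)·(4) - 1.9 = -2.6
ŷ1 = (-0.8)·(2) + (0.1)·(3) + (-0.5)·(3) - 1.9 = -4.7
ŷ2 = (-0.8)·(3) + (0.1)·(4) + (-0.5)·(4) - 1.9 = -5.9
ŷ3 = (-0.8)·(-1) + (0.1)·(0) + (-0.5)·(4) - 1.9 = -3.1
errors² = [2.25, 1.44, 2.89, 2.89]
MSE = 9.4700/4 = 2.3675

2.3675


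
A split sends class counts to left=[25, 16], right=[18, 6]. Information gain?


Parent = [43, 22], H_parent = 0.9233
H_left = 0.965 (n=41), H_right = 0.8113 (n=24)
H_children = (41/65)·0.965 + (24/65)·0.8113 = 0.9082
IG = 0.9233 - 0.9082 = 0.0151

0.0151


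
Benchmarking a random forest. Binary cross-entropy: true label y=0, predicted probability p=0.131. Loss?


BCE = -[y·ln(p) + (1-y)·ln(1-p)]
= -0 - 1·ln(1-0.131)
= -ln(0.869) = 0.1404

0.1404


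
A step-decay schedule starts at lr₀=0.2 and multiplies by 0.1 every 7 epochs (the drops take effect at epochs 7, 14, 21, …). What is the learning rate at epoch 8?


n_drops = ⌊8/7⌋ = 1
lr = 0.2·0.1^1 = 0.2·0.1 = 0.02

0.02


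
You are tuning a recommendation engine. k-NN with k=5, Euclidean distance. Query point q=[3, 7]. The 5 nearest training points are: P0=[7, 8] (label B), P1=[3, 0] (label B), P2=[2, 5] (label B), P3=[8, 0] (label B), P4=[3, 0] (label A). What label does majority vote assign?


d(q,P0) = 4.1231  (label B)
d(q,P1) = 7.0  (label B)
d(q,P2) = 2.2361  (label B)
d(q,P3) = 8.6023  (label B)
d(q,P4) = 7.0  (label A)
Votes: A=1, B=4
Majority → B

B


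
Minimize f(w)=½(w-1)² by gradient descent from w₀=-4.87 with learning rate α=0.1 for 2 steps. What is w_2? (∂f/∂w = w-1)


step 1: grad = -4.87-1 = -5.87; w = -4.87 - 0.1·(-5.87) = -4.283
step 2: grad = -4.283-1 = -5.283; w = -4.283 - 0.1·(-5.283) = -3.7547

-3.7547


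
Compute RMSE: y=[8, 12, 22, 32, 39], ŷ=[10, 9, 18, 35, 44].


MSE = 63/5 = 12.6
RMSE = √(63/5) = 3.5496

3.5496


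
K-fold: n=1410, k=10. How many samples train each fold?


Fold size = 1410/10 = 141
Training per fold = 1410 - 141 = 1269

1269


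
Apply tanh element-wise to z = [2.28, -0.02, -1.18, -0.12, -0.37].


tanh(2.28) = 0.9793
tanh(-0.02) = -0.02
tanh(-1.18) = -0.8275
tanh(-0.12) = -0.1194
tanh(-0.37) = -0.354
result = [0.9793, -0.02, -0.8275, -0.1194, -0.354]

[0.9793, -0.02, -0.8275, -0.1194, -0.354]


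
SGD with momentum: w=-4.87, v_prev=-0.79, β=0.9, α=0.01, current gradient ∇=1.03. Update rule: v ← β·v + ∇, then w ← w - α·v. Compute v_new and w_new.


v_new = 0.9·-0.79 + 1.03 = -0.711 + 1.03 = 0.319
w_new = -4.87 - 0.01·0.319 = -4.87 - 0.00319 = -4.87319

v_new=0.319, w_new=-4.87319


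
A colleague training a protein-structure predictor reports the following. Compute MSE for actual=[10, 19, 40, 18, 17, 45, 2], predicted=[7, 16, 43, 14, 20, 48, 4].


Squared errors: (10-7)²=9, (19-16)²=9, (40-43)²=9, (18-14)²=16, (17-20)²=9, (45-48)²=9, (2-4)²=4
Sum = 65
MSE = 65/7 = 65/7

65/7


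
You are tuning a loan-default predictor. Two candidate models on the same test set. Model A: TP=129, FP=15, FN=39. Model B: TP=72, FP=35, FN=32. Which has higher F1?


Model A: P=129/144=0.8958, R=129/168=0.7679, F1=2PR/(P+R)=2TP/(2TP+FP+FN)=258/312=0.8269
Model B: P=72/107=0.6729, R=72/104=0.6923, F1=2PR/(P+R)=2TP/(2TP+FP+FN)=144/211=0.6825
0.8269 > 0.6825 → Model A

Model A


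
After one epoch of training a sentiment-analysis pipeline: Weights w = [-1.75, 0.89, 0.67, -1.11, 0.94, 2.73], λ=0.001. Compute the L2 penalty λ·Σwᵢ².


‖w‖₂² = (-1.75)² + (0.89)² + (0.67)² + (-1.11)² + (0.94)² + (2.73)²
     = 3.0625 + 0.7921 + 0.4489 + 1.2321 + 0.8836 + 7.4529
     = 13.8721
λ·‖w‖₂² = 0.001·13.8721 = 0.013872

0.013872


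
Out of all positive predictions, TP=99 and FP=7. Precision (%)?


Precision = TP/(TP+FP)
= 99/(99+7)
= 99/106 = 93.4%

93.4%


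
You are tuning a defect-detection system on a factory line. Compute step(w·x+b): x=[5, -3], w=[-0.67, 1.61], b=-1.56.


z = (5)·(-0.67) + (-3)·(1.61) - 1.56
  = -9.74
step(z) = 0 (z<0)

0


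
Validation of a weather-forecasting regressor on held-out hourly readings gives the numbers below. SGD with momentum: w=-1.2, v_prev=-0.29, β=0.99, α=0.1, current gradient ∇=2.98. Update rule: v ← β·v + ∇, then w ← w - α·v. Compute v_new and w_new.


v_new = 0.99·-0.29 + 2.98 = -0.2871 + 2.98 = 2.6929
w_new = -1.2 - 0.1·2.6929 = -1.2 - 0.26929 = -1.46929

v_new=2.6929, w_new=-1.46929


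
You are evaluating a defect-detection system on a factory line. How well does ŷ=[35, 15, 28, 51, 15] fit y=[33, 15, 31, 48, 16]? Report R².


ȳ = 28.6
SS_res = Σ(y-ŷ)² = 23
SS_tot = Σ(y-ȳ)² = 745.2
R² = 1 - SS_res/SS_tot = 1 - 0.0309 = 0.9691

0.9691


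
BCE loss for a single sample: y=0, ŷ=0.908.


BCE = -[y·ln(p) + (1-y)·ln(1-p)]
= -0 - 1·ln(1-0.908)
= -ln(0.092) = 2.386

2.386


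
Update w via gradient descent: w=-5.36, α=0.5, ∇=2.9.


w_new = w - α·∇
= -5.36 - 0.5·2.9
= -5.36 - 1.45
= -6.81

-6.81


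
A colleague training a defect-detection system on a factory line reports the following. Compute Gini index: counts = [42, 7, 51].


Probabilities: [42/100, 7/100, 51/100] ≈ [0.42, 0.07, 0.51]
Σpᵢ² = (1764 + 49 + 2601)/100² = 4414/10000
Gini = 1 - Σpᵢ² = 1 - 4414/10000 = 0.5586

0.5586


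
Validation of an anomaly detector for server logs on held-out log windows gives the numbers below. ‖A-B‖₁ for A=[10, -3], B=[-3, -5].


d = |10+ 3| + |-3+ 5|
  = 13 + 2
  = 15

15


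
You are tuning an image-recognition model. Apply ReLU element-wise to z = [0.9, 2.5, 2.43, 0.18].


ReLU(0.9) = max(0, 0.9) = 0.9
ReLU(2.5) = max(0, 2.5) = 2.5
ReLU(2.43) = max(0, 2.43) = 2.43
ReLU(0.18) = max(0, 0.18) = 0.18
result = [0.9, 2.5, 2.43, 0.18]

[0.9, 2.5, 2.43, 0.18]


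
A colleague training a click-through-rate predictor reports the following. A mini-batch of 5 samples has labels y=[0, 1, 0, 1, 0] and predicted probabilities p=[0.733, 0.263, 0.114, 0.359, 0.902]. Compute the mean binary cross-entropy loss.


L[0] = -ln(1-0.733) = -ln(0.267) = 1.3205
L[1] = -ln(0.263) = 1.3356
L[2] = -ln(1-0.114) = -ln(0.886) = 0.121
L[3] = -ln(0.359) = 1.0244
L[4] = -ln(1-0.902) = -ln(0.098) = 2.3228
mean = (1.3205 + 1.3356 + 0.121 + 1.0244 + 2.3228)/5 = 1.2249

1.2249


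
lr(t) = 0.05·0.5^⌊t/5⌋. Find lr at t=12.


n_drops = ⌊12/5⌋ = 2
lr = 0.05·0.5^2 = 0.05·0.25 = 0.0125

0.0125


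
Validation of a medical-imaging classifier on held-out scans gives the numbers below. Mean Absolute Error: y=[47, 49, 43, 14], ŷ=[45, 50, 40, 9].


Absolute errors: |47-45|=2, |49-50|=1, |43-40|=3, |14-9|=5
Sum = 11
MAE = 11/4 = 11/4

11/4


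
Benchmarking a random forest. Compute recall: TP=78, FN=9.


Recall = TP/(TP+FN)
= 78/(78+9)
= 78/87 = 89.66%

89.66%


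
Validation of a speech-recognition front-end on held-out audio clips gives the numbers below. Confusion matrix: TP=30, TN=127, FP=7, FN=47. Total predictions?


Total = TP + TN + FP + FN
= 30 + 127 + 7 + 47
= 211
(Predicted positive: 37, predicted negative: 174)

211


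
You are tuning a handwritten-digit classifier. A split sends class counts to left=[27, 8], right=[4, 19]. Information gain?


Parent = [31, 27], H_parent = 0.9966
H_left = 0.7755 (n=35), H_right = 0.6666 (n=23)
H_children = (35/58)·0.7755 + (23/58)·0.6666 = 0.7323
IG = 0.9966 - 0.7323 = 0.2643

0.2643


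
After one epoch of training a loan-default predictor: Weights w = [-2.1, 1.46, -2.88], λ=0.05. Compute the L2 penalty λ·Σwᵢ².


‖w‖₂² = (-2.1)² + (1.46)² + (-2.88)²
     = 4.41 + 2.1316 + 8.2944
     = 14.836
λ·‖w‖₂² = 0.05·14.836 = 0.7418

0.7418


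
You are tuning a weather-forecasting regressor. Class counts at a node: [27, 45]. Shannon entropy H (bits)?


Probabilities: [27/72, 45/72] ≈ [0.375, 0.625]
H = -((27/72)·log₂(27/72) + (45/72)·log₂(45/72))
  = 0.9544 bits

0.9544 bits


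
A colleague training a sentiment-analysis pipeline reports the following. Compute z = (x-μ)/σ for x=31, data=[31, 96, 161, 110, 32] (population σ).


μ = 86, σ = 49.4813
z = (31 - 86)/49.4813 = -1.1115

-1.1115


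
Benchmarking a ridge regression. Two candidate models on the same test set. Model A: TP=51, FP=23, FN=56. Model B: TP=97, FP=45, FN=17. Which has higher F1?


Model A: P=51/74=0.6892, R=51/107=0.4766, F1=2PR/(P+R)=2TP/(2TP+FP+FN)=102/181=0.5635
Model B: P=97/142=0.6831, R=97/114=0.8509, F1=2PR/(P+R)=2TP/(2TP+FP+FN)=194/256=0.7578
0.5635 < 0.7578 → Model B

Model B


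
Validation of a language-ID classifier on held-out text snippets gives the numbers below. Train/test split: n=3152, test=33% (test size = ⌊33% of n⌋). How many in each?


Test = ⌊3152·33/100⌋ = 1040
Train = 3152 - 1040 = 2112

Train: 2112, Test: 1040


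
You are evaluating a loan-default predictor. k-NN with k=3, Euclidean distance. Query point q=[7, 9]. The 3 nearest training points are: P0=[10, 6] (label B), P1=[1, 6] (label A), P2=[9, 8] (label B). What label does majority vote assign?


d(q,P0) = 4.2426  (label B)
d(q,P1) = 6.7082  (label A)
d(q,P2) = 2.2361  (label B)
Votes: A=1, B=2
Majority → B

B


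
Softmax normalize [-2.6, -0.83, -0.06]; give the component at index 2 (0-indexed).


Exponentials: e^-2.6=0.0743, e^-0.83=0.436, e^-0.06=0.9418
Sum = 1.4521
Softmax = [0.0511, 0.3003, 0.6486]
p[2] = 0.9418/1.4521 = 0.6486

0.6486


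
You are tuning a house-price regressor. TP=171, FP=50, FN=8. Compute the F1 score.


Precision = 171/221 = 0.7738
Recall = 171/179 = 0.9553
F1 = 2·P·R/(P+R) = 2·TP/(2·TP+FP+FN) = 342/(342+50+8) = 342/400 = 0.855

0.855


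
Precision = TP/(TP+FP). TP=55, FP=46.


Precision = TP/(TP+FP)
= 55/(55+46)
= 55/101 = 54.46%

54.46%


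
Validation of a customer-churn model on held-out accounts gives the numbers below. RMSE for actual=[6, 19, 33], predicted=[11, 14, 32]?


MSE = 51/3 = 17
RMSE = √(51/3) = 4.1231

4.1231


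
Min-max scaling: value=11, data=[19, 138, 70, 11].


min=11, max=138
(11-11)/(138-11) = 0/127 = 0.0

0.0


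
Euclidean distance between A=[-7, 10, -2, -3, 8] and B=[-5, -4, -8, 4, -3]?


d = √((-7+ 5)² + (10+ 4)² + (-2+ 8)² + (-3-4)² + (8+ 3)²)
  = √(4 + 196 + 36 + 49 + 121)
  = √406 = 20.1494

20.1494


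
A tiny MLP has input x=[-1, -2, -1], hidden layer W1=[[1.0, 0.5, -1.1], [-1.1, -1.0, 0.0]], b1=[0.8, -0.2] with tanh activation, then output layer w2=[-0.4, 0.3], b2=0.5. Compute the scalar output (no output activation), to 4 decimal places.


z1[0] = (1.0)·(-1) + (0.5)·(-2) + (-1.1)·(-1) + 0.8 = -0.1
z1[1] = (-1.1)·(-1) + (-1.0)·(-2) + (0.0)·(-1) - 0.2 = 2.9
h = tanh(z1) = [-0.0997, 0.994]
output = (-0.4)·(-0.0997) + (0.3)·(0.994) + 0.5 = 0.8381

0.8381


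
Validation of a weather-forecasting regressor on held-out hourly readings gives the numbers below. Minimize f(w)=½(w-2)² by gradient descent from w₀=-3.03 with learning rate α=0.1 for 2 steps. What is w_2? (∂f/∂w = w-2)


step 1: grad = -3.03-2 = -5.03; w = -3.03 - 0.1·(-5.03) = -2.527
step 2: grad = -2.527-2 = -4.527; w = -2.527 - 0.1·(-4.527) = -2.0743

-2.0743


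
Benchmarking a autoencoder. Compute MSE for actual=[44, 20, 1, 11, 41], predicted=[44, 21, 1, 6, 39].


Squared errors: (44-44)²=0, (20-21)²=1, (1-1)²=0, (11-6)²=25, (41-39)²=4
Sum = 30
MSE = 30/5 = 6

6


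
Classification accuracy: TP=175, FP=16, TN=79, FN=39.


Accuracy = (TP+TN)/(TP+TN+FP+FN)
= (175+79)/(309)
= 254/309 = 82.2%

82.2%


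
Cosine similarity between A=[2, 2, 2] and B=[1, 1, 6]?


A·B = 2·1 + 2·1 + 2·6 = 16
‖A‖ = √12 = 3.4641, ‖B‖ = √38 = 6.1644
cos = 16/(√12·√38) = 16/√456 = 0.7493

0.7493


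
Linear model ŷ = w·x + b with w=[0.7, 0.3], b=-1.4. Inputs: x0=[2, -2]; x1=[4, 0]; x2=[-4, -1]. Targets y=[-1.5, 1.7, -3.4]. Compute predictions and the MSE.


ŷ0 = (0.7)·(2) + (0.3)·(-2) - 1.4 = -0.6
ŷ1 = (0.7)·(4) + (0.3)·(0) - 1.4 = 1.4
ŷ2 = (0.7)·(-4) + (0.3)·(-1) - 1.4 = -4.5
errors² = [0.81, 0.09, 1.21]
MSE = 2.1100/3 = 0.7033

0.7033


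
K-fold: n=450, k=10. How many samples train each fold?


Fold size = 450/10 = 45
Training per fold = 450 - 45 = 405

405


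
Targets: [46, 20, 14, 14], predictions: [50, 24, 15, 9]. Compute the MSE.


Squared errors: (46-50)²=16, (20-24)²=16, (14-15)²=1, (14-9)²=25
Sum = 58
MSE = 58/4 = 29/2

29/2


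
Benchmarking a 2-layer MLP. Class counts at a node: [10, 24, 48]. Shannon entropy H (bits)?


Probabilities: [10/82, 24/82, 48/82] ≈ [0.122, 0.2927, 0.5854]
H = -((10/82)·log₂(10/82) + (24/82)·log₂(24/82) + (48/82)·log₂(48/82))
  = 1.3413 bits

1.3413 bits


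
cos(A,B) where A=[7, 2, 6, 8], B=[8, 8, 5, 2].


A·B = 7·8 + 2·8 + 6·5 + 8·2 = 118
‖A‖ = √153 = 12.3693, ‖B‖ = √157 = 12.53
cos = 118/(√153·√157) = 118/√24021 = 0.7614

0.7614


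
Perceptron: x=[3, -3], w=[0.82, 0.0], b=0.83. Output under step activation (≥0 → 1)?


z = (3)·(0.82) + (-3)·(0.0) + 0.83
  = 3.29
step(z) = 1 (z≥0)

1


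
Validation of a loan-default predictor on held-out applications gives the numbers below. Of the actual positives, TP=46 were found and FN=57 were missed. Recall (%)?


Recall = TP/(TP+FN)
= 46/(46+57)
= 46/103 = 44.66%

44.66%


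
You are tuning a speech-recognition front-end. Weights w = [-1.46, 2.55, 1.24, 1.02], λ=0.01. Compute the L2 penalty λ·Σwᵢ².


‖w‖₂² = (-1.46)² + (2.55)² + (1.24)² + (1.02)²
     = 2.1316 + 6.5025 + 1.5376 + 1.0404
     = 11.2121
λ·‖w‖₂² = 0.01·11.2121 = 0.112121

0.112121


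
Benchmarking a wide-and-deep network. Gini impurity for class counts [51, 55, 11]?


Probabilities: [51/117, 55/117, 11/117] ≈ [0.4359, 0.4701, 0.094]
Σpᵢ² = (2601 + 3025 + 121)/117² = 5747/13689
Gini = 1 - Σpᵢ² = 1 - 5747/13689 = 0.5802

0.5802


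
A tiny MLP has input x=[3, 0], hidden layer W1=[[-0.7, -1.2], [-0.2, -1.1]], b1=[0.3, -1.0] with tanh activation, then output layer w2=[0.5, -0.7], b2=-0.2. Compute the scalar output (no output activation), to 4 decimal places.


z1[0] = (-0.7)·(3) + (-1.2)·(0) + 0.3 = -1.8
z1[1] = (-0.2)·(3) + (-1.1)·(0) - 1.0 = -1.6
h = tanh(z1) = [-0.9468, -0.9217]
output = (0.5)·(-0.9468) + (-0.7)·(-0.9217) - 0.2 = -0.0282

-0.0282


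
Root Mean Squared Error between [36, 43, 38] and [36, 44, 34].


MSE = 17/3 = 5.6667
RMSE = √(17/3) = 2.3805

2.3805


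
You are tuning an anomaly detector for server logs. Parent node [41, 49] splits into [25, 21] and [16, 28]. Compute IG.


Parent = [41, 49], H_parent = 0.9943
H_left = 0.9945 (n=46), H_right = 0.9457 (n=44)
H_children = (46/90)·0.9945 + (44/90)·0.9457 = 0.9706
IG = 0.9943 - 0.9706 = 0.0237

0.0237


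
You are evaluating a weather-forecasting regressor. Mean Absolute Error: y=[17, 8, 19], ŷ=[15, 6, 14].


Absolute errors: |17-15|=2, |8-6|=2, |19-14|=5
Sum = 9
MAE = 9/3 = 3

3


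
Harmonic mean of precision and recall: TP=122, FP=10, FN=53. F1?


Precision = 122/132 = 0.9242
Recall = 122/175 = 0.6971
F1 = 2·P·R/(P+R) = 2·TP/(2·TP+FP+FN) = 244/(244+10+53) = 244/307 = 0.7948

0.7948


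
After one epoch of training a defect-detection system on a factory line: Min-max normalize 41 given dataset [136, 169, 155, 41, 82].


min=41, max=169
(41-41)/(169-41) = 0/128 = 0.0

0.0


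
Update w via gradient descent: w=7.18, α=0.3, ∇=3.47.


w_new = w - α·∇
= 7.18 - 0.3·3.47
= 7.18 - 1.041
= 6.139

6.139


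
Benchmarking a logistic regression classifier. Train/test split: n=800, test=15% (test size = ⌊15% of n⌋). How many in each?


Test = ⌊800·15/100⌋ = 120
Train = 800 - 120 = 680

Train: 680, Test: 120


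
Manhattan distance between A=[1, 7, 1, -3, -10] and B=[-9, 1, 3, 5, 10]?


d = |1+ 9| + |7-1| + |1-3| + |-3-5| + |-10-10|
  = 10 + 6 + 2 + 8 + 20
  = 46

46


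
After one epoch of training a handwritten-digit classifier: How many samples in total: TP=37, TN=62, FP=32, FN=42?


Total = TP + TN + FP + FN
= 37 + 62 + 32 + 42
= 173
(Predicted positive: 69, predicted negative: 104)

173


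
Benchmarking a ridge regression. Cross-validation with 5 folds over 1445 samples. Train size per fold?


Fold size = 1445/5 = 289
Training per fold = 1445 - 289 = 1156

1156


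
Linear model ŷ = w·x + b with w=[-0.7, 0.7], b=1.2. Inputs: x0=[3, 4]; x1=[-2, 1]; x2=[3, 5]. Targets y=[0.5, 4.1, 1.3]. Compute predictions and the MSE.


ŷ0 = (-0.7)·(3) + (0.7)·(4) + 1.2 = 1.9
ŷ1 = (-0.7)·(-2) + (0.7)·(1) + 1.2 = 3.3
ŷ2 = (-0.7)·(3) + (0.7)·(5) + 1.2 = 2.6
errors² = [1.96, 0.64, 1.69]
MSE = 4.2900/3 = 1.43

1.43


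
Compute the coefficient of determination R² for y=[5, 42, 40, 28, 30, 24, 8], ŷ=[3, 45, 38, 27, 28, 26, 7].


ȳ = 25.2857
SS_res = Σ(y-ŷ)² = 27
SS_tot = Σ(y-ȳ)² = 1237.43
R² = 1 - SS_res/SS_tot = 1 - 0.0218 = 0.9782

0.9782
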